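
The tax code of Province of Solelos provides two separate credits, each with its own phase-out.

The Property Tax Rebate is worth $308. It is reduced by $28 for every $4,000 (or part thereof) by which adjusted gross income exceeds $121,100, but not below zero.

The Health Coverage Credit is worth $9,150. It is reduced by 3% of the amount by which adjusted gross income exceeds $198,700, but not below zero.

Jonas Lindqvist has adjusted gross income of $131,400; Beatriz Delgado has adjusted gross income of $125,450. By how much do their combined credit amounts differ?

Jonas ($131,400): Property Tax Rebate: income exceeds $121,100 by $10,300, which is 3 full-or-partial $4,000 increments; reduction = 3 × $28 = $84, leaving $224. Health Coverage Credit: $131,400 is at or below the $198,700 threshold, so the full $9,150 applies. total $224 + $9,150 = $9,374
Beatriz ($125,450): Property Tax Rebate: income exceeds $121,100 by $4,350, which is 2 full-or-partial $4,000 increments; reduction = 2 × $28 = $56, leaving $252. Health Coverage Credit: $125,450 is at or below the $198,700 threshold, so the full $9,150 applies. total $252 + $9,150 = $9,402
Difference: |$9,374 − $9,402| = $28.

$28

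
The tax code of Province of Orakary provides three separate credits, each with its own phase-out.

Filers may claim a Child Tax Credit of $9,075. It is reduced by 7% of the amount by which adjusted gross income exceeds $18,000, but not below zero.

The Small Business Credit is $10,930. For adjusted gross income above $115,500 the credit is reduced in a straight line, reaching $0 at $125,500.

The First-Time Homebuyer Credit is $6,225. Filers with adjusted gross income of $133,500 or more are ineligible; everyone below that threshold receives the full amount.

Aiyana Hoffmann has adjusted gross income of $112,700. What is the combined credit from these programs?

$19,601

Child Tax Credit: 7% of the $94,700 excess over $18,000 is $6,629; credit = $9,075 − $6,629 = $2,446.
Small Business Credit: $112,700 is at or below the $115,500 threshold, so the full $10,930 applies.
First-Time Homebuyer Credit: $112,700 is below the $133,500 cutoff, so the full $6,225 applies.
Total: $2,446 + $10,930 + $6,225 = $19,601.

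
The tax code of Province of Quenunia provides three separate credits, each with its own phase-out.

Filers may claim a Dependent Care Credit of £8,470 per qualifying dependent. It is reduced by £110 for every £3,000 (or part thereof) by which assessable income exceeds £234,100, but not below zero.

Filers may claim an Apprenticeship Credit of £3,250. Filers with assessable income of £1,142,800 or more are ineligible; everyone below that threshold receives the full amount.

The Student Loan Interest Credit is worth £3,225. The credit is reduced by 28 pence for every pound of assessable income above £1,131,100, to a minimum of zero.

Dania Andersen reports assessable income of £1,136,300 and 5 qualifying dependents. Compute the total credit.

Dependent Care Credit: base = 5 × £8,470 = £42,350. income exceeds £234,100 by £902,200, which is 301 full-or-partial £3,000 increments; reduction = 301 × £110 = £33,110, leaving £9,240.
Apprenticeship Credit: £1,136,300 is below the £1,142,800 cutoff, so the full £3,250 applies.
Student Loan Interest Credit: 28% of the £5,200 excess over £1,131,100 is £1,456; credit = £3,225 − £1,456 = £1,769.
Total: £9,240 + £3,250 + £1,769 = £14,259.

£14,259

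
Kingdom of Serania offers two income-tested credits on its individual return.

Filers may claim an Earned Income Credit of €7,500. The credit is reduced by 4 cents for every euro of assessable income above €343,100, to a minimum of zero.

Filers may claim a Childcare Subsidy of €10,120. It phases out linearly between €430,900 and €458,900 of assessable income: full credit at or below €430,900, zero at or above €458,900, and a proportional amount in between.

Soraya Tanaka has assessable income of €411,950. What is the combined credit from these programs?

Earned Income Credit: 4% of the €68,850 excess over €343,100 is €2,754; credit = €7,500 − €2,754 = €4,746.
Childcare Subsidy: €411,950 is at or below the €430,900 threshold, so the full €10,120 applies.
Total: €4,746 + €10,120 = €14,866.

€14,866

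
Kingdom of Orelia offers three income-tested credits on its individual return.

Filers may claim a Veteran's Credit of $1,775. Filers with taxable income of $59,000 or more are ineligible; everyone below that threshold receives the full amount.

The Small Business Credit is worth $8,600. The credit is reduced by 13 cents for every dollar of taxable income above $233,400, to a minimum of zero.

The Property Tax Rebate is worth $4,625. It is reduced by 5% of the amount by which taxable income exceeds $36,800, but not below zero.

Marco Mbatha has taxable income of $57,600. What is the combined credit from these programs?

$13,960

Veteran's Credit: $57,600 is below the $59,000 cutoff, so the full $1,775 applies.
Small Business Credit: $57,600 is at or below the $233,400 threshold, so the full $8,600 applies.
Property Tax Rebate: 5% of the $20,800 excess over $36,800 is $1,040; credit = $4,625 − $1,040 = $3,585.
Total: $1,775 + $8,600 + $3,585 = $13,960.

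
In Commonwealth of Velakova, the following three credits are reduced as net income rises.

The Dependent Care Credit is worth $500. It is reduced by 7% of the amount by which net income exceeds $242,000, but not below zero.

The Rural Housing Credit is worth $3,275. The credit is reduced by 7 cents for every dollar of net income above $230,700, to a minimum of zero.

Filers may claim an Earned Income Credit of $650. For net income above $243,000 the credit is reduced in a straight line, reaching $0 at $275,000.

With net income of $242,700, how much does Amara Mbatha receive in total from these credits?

$3,536

Dependent Care Credit: 7% of the $700 excess over $242,000 is $49; credit = $500 − $49 = $451.
Rural Housing Credit: 7% of the $12,000 excess over $230,700 is $840; credit = $3,275 − $840 = $2,435.
Earned Income Credit: $242,700 is at or below the $243,000 threshold, so the full $650 applies.
Total: $451 + $2,435 + $650 = $3,536.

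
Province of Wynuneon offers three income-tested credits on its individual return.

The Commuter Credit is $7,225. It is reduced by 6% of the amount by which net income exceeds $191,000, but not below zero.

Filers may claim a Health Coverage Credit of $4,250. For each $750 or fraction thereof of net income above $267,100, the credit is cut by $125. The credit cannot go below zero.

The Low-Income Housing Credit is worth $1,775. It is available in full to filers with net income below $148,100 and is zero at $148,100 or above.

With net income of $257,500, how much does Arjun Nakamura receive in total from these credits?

Commuter Credit: 6% of the $66,500 excess over $191,000 is $3,990; credit = $7,225 − $3,990 = $3,235.
Health Coverage Credit: $257,500 is at or below the $267,100 threshold, so the full $4,250 applies.
Low-Income Housing Credit: $257,500 meets or exceeds the $148,100 cutoff, so the credit is $0.
Total: $3,235 + $4,250 + $0 = $7,485.

$7,485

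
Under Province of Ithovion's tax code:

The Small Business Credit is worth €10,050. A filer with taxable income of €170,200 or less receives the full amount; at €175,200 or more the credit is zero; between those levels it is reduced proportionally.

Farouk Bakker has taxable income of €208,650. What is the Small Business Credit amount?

€0

Small Business Credit: €208,650 is at or above €175,200, so the credit is €0.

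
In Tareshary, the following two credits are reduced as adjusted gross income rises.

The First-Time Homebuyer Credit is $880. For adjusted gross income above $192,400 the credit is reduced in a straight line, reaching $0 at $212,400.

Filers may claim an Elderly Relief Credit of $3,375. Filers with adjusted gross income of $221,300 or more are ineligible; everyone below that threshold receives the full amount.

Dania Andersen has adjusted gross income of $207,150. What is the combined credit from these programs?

$3,606

First-Time Homebuyer Credit: $207,150 is $14,750 into a $20,000 phase-out range, leaving 5,250/20,000 of the credit: $880 × 5,250/20,000 = $231.
Elderly Relief Credit: $207,150 is below the $221,300 cutoff, so the full $3,375 applies.
Total: $231 + $3,375 = $3,606.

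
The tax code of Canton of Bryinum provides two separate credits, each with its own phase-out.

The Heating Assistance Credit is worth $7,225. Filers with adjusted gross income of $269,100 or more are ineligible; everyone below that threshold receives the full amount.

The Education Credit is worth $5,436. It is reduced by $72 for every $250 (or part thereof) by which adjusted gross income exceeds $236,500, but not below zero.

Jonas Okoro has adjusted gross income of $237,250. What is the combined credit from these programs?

$12,445

Heating Assistance Credit: $237,250 is below the $269,100 cutoff, so the full $7,225 applies.
Education Credit: income exceeds $236,500 by $750, which is 3 full-or-partial $250 increments; reduction = 3 × $72 = $216, leaving $5,220.
Total: $7,225 + $5,220 = $12,445.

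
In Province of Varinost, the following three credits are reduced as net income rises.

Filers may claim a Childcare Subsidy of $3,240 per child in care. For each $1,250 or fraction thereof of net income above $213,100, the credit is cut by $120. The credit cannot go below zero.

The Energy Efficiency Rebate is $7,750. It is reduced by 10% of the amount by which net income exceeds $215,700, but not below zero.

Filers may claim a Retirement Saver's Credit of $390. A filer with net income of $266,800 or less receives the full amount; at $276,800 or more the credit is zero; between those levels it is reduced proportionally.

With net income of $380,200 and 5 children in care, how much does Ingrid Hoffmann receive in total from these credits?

Childcare Subsidy: base = 5 × $3,240 = $16,200. income exceeds $213,100 by $167,100, which is 134 full-or-partial $1,250 increments; reduction = 134 × $120 = $16,080, leaving $120.
Energy Efficiency Rebate: 10% of the $164,500 excess over $215,700 is $16,450 ≥ base, so the credit is $0.
Retirement Saver's Credit: $380,200 is at or above $276,800, so the credit is $0.
Total: $120 + $0 + $0 = $120.

$120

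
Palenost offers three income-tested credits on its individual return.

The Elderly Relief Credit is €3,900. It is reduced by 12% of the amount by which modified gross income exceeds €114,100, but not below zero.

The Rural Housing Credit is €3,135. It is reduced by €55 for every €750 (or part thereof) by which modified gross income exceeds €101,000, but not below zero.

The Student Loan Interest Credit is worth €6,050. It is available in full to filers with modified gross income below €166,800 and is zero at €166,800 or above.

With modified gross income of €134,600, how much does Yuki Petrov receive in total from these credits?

€8,150

Elderly Relief Credit: 12% of the €20,500 excess over €114,100 is €2,460; credit = €3,900 − €2,460 = €1,440.
Rural Housing Credit: income exceeds €101,000 by €33,600, which is 45 full-or-partial €750 increments; reduction = 45 × €55 = €2,475, leaving €660.
Student Loan Interest Credit: €134,600 is below the €166,800 cutoff, so the full €6,050 applies.
Total: €1,440 + €660 + €6,050 = €8,150.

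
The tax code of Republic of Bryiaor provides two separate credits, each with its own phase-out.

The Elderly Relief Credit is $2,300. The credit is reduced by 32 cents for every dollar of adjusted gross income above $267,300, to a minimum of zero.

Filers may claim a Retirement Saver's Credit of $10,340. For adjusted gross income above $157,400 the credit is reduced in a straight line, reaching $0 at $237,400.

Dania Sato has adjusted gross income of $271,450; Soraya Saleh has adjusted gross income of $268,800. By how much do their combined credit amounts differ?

$848

Dania ($271,450): Elderly Relief Credit: 32% of the $4,150 excess over $267,300 is $1,328; credit = $2,300 − $1,328 = $972. Retirement Saver's Credit: $271,450 is at or above $237,400, so the credit is $0. total $972 + $0 = $972
Soraya ($268,800): Elderly Relief Credit: 32% of the $1,500 excess over $267,300 is $480; credit = $2,300 − $480 = $1,820. Retirement Saver's Credit: $268,800 is at or above $237,400, so the credit is $0. total $1,820 + $0 = $1,820
Difference: |$972 − $1,820| = $848.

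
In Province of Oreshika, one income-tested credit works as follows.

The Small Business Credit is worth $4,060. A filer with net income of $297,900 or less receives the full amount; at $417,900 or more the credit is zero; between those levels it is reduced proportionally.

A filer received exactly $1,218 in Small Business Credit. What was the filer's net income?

$1,218 is 1,218/4,060 of the full $4,060, so 2,842/4,060 of the $120,000 range has been used: income = $297,900 + $120,000 × 2,842/4,060 = $381,900.

$381,900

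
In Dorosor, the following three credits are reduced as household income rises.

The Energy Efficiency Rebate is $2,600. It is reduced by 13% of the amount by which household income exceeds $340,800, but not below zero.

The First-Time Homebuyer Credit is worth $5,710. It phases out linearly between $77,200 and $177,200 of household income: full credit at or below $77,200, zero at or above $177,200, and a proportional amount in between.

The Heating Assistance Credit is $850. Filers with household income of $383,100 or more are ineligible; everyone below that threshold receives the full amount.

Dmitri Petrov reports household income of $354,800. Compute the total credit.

Energy Efficiency Rebate: 13% of the $14,000 excess over $340,800 is $1,820; credit = $2,600 − $1,820 = $780.
First-Time Homebuyer Credit: $354,800 is at or above $177,200, so the credit is $0.
Heating Assistance Credit: $354,800 is below the $383,100 cutoff, so the full $850 applies.
Total: $780 + $0 + $850 = $1,630.

$1,630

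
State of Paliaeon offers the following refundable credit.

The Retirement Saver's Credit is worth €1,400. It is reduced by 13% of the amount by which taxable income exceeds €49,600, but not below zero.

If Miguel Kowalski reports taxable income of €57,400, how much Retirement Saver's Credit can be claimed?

Retirement Saver's Credit: 13% of the €7,800 excess over €49,600 is €1,014; credit = €1,400 − €1,014 = €386.

€386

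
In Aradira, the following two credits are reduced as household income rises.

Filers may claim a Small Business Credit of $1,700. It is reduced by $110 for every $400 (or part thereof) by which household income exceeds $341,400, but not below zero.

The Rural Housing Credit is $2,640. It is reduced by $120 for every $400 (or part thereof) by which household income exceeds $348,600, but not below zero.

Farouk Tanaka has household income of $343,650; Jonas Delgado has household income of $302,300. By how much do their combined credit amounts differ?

Farouk ($343,650): Small Business Credit: income exceeds $341,400 by $2,250, which is 6 full-or-partial $400 increments; reduction = 6 × $110 = $660, leaving $1,040. Rural Housing Credit: $343,650 is at or below the $348,600 threshold, so the full $2,640 applies. total $1,040 + $2,640 = $3,680
Jonas ($302,300): Small Business Credit: $302,300 is at or below the $341,400 threshold, so the full $1,700 applies. Rural Housing Credit: $302,300 is at or below the $348,600 threshold, so the full $2,640 applies. total $1,700 + $2,640 = $4,340
Difference: |$3,680 − $4,340| = $660.

$660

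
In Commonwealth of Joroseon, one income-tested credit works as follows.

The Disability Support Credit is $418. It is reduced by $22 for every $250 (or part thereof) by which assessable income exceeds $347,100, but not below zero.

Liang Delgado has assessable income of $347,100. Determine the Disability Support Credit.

$418

Disability Support Credit: $347,100 is at or below the $347,100 threshold, so the full $418 applies.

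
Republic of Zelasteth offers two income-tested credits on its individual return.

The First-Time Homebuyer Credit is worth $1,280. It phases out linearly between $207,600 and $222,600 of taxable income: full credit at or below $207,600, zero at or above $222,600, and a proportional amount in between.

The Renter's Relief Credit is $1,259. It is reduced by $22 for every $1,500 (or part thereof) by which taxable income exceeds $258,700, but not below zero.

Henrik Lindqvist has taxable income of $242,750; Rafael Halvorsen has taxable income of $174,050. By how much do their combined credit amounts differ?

$1,280

Henrik ($242,750): First-Time Homebuyer Credit: $242,750 is at or above $222,600, so the credit is $0. Renter's Relief Credit: $242,750 is at or below the $258,700 threshold, so the full $1,259 applies. total $0 + $1,259 = $1,259
Rafael ($174,050): First-Time Homebuyer Credit: $174,050 is at or below the $207,600 threshold, so the full $1,280 applies. Renter's Relief Credit: $174,050 is at or below the $258,700 threshold, so the full $1,259 applies. total $1,280 + $1,259 = $2,539
Difference: |$1,259 − $2,539| = $1,280.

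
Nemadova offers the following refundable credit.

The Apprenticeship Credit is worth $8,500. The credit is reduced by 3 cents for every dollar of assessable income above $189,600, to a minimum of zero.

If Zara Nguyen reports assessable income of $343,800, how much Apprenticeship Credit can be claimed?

Apprenticeship Credit: 3% of the $154,200 excess over $189,600 is $4,626; credit = $8,500 − $4,626 = $3,874.

$3,874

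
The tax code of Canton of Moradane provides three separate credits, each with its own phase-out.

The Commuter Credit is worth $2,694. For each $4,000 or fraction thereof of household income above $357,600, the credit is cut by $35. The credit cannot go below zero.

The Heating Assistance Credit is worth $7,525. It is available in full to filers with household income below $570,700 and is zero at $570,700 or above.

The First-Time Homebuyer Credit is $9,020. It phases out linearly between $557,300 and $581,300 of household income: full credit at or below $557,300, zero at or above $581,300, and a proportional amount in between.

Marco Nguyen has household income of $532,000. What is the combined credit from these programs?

Commuter Credit: income exceeds $357,600 by $174,400, which is 44 full-or-partial $4,000 increments; reduction = 44 × $35 = $1,540, leaving $1,154.
Heating Assistance Credit: $532,000 is below the $570,700 cutoff, so the full $7,525 applies.
First-Time Homebuyer Credit: $532,000 is at or below the $557,300 threshold, so the full $9,020 applies.
Total: $1,154 + $7,525 + $9,020 = $17,699.

$17,699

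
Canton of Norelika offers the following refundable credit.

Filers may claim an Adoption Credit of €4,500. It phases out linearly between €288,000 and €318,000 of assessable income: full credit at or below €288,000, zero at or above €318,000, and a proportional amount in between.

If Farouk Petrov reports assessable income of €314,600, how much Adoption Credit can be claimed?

Adoption Credit: €314,600 is €26,600 into a €30,000 phase-out range, leaving 3,400/30,000 of the credit: €4,500 × 3,400/30,000 = €510.

€510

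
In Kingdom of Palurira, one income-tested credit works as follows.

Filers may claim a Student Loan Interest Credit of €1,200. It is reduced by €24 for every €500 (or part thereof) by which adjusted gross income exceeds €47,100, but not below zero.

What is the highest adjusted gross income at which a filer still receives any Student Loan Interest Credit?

After 49 increments the reduction is 49 × €24 = €1,176, leaving €24; one more increment wipes it out. Increment 49 ends at excess 49 × €500 = €24,500, so the highest qualifying income is €47,100 + €24,500 = €71,600.

€71,600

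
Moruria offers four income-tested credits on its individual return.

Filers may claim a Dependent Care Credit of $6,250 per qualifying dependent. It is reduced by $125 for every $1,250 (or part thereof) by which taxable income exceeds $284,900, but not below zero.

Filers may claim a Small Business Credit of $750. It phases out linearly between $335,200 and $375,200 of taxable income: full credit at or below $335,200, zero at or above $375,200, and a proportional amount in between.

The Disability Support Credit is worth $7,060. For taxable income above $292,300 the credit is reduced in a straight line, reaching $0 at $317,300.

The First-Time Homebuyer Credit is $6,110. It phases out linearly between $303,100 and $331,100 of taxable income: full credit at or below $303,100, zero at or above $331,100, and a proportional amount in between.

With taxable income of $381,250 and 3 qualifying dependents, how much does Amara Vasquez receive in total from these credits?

$9,000

Dependent Care Credit: base = 3 × $6,250 = $18,750. income exceeds $284,900 by $96,350, which is 78 full-or-partial $1,250 increments; reduction = 78 × $125 = $9,750, leaving $9,000.
Small Business Credit: $381,250 is at or above $375,200, so the credit is $0.
Disability Support Credit: $381,250 is at or above $317,300, so the credit is $0.
First-Time Homebuyer Credit: $381,250 is at or above $331,100, so the credit is $0.
Total: $9,000 + $0 + $0 + $0 = $9,000.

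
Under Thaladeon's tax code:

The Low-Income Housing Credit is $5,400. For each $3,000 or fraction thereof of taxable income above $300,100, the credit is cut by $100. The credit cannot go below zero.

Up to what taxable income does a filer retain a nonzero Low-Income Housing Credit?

After 53 increments the reduction is 53 × $100 = $5,300, leaving $100; one more increment wipes it out. Increment 53 ends at excess 53 × $3,000 = $159,000, so the highest qualifying income is $300,100 + $159,000 = $459,100.

$459,100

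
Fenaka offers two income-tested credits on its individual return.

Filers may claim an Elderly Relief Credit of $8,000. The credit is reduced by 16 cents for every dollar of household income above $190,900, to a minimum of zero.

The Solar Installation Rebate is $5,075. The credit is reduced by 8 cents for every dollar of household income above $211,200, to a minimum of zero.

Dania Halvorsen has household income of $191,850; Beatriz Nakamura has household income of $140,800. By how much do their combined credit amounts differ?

Dania ($191,850): Elderly Relief Credit: 16% of the $950 excess over $190,900 is $152; credit = $8,000 − $152 = $7,848. Solar Installation Rebate: $191,850 is at or below the $211,200 threshold, so the full $5,075 applies. total $7,848 + $5,075 = $12,923
Beatriz ($140,800): Elderly Relief Credit: $140,800 is at or below the $190,900 threshold, so the full $8,000 applies. Solar Installation Rebate: $140,800 is at or below the $211,200 threshold, so the full $5,075 applies. total $8,000 + $5,075 = $13,075
Difference: |$12,923 − $13,075| = $152.

$152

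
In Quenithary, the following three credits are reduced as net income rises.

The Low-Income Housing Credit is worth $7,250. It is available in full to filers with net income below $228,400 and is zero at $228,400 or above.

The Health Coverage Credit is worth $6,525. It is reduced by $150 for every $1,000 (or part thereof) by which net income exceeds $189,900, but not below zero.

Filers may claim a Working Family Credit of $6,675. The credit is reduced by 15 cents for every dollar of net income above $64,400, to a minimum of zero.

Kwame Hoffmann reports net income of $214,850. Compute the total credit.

Low-Income Housing Credit: $214,850 is below the $228,400 cutoff, so the full $7,250 applies.
Health Coverage Credit: income exceeds $189,900 by $24,950, which is 25 full-or-partial $1,000 increments; reduction = 25 × $150 = $3,750, leaving $2,775.
Working Family Credit: 15% of the $150,450 excess over $64,400 is $22,567.50 ≥ base, so the credit is $0.
Total: $7,250 + $2,775 + $0 = $10,025.

$10,025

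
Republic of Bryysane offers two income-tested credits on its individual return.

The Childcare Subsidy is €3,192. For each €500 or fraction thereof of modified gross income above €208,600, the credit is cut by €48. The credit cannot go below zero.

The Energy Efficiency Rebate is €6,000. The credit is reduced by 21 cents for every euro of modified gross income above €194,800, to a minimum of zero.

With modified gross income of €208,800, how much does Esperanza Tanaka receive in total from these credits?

€6,204

Childcare Subsidy: income exceeds €208,600 by €200, which is 1 full-or-partial €500 increment; reduction = 1 × €48 = €48, leaving €3,144.
Energy Efficiency Rebate: 21% of the €14,000 excess over €194,800 is €2,940; credit = €6,000 − €2,940 = €3,060.
Total: €3,144 + €3,060 = €6,204.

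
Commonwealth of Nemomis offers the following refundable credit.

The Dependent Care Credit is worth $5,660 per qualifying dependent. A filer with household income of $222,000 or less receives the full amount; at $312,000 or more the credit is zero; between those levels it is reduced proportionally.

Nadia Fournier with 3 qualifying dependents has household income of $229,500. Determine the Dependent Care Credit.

$15,565

Dependent Care Credit: base = 3 × $5,660 = $16,980. $229,500 is $7,500 into a $90,000 phase-out range, leaving 82,500/90,000 of the credit: $16,980 × 82,500/90,000 = $15,565.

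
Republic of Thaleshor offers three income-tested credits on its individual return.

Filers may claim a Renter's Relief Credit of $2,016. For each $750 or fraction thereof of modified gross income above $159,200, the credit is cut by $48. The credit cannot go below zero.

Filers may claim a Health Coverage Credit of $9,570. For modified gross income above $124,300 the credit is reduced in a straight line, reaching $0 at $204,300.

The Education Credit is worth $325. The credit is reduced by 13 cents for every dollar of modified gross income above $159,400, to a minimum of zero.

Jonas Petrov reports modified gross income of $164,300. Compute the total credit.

Renter's Relief Credit: income exceeds $159,200 by $5,100, which is 7 full-or-partial $750 increments; reduction = 7 × $48 = $336, leaving $1,680.
Health Coverage Credit: $164,300 is $40,000 into a $80,000 phase-out range, leaving 40,000/80,000 of the credit: $9,570 × 40,000/80,000 = $4,785.
Education Credit: 13% of the $4,900 excess over $159,400 is $637 ≥ base, so the credit is $0.
Total: $1,680 + $4,785 + $0 = $6,465.

$6,465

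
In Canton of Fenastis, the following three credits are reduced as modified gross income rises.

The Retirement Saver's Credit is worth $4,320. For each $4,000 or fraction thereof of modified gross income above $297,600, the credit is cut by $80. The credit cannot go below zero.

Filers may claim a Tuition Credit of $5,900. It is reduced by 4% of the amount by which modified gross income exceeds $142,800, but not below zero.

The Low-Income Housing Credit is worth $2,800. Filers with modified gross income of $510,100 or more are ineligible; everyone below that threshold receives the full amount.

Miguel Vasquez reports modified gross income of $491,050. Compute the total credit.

$3,200

Retirement Saver's Credit: income exceeds $297,600 by $193,450, which is 49 full-or-partial $4,000 increments; reduction = 49 × $80 = $3,920, leaving $400.
Tuition Credit: 4% of the $348,250 excess over $142,800 is $13,930 ≥ base, so the credit is $0.
Low-Income Housing Credit: $491,050 is below the $510,100 cutoff, so the full $2,800 applies.
Total: $400 + $0 + $2,800 = $3,200.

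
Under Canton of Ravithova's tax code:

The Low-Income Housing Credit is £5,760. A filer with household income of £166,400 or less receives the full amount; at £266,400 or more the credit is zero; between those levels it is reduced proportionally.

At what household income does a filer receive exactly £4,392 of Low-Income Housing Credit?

£4,392 is 4,392/5,760 of the full £5,760, so 1,368/5,760 of the £100,000 range has been used: income = £166,400 + £100,000 × 1,368/5,760 = £190,150.

£190,150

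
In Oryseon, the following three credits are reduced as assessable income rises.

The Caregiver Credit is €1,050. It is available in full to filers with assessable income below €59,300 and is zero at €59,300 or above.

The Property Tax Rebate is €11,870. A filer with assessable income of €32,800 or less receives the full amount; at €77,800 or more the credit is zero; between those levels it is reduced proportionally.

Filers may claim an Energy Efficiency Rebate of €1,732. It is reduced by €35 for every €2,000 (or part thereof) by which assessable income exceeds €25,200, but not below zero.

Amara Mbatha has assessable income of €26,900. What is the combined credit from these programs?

€14,617

Caregiver Credit: €26,900 is below the €59,300 cutoff, so the full €1,050 applies.
Property Tax Rebate: €26,900 is at or below the €32,800 threshold, so the full €11,870 applies.
Energy Efficiency Rebate: income exceeds €25,200 by €1,700, which is 1 full-or-partial €2,000 increment; reduction = 1 × €35 = €35, leaving €1,697.
Total: €1,050 + €11,870 + €1,697 = €14,617.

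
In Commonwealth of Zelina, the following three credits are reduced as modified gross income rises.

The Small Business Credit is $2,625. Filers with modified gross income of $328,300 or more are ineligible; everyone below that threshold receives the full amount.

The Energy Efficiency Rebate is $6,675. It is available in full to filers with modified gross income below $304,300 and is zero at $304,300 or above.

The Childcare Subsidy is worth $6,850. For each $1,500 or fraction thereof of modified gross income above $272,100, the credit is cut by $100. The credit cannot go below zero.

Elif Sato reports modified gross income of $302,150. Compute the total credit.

$14,050

Small Business Credit: $302,150 is below the $328,300 cutoff, so the full $2,625 applies.
Energy Efficiency Rebate: $302,150 is below the $304,300 cutoff, so the full $6,675 applies.
Childcare Subsidy: income exceeds $272,100 by $30,050, which is 21 full-or-partial $1,500 increments; reduction = 21 × $100 = $2,100, leaving $4,750.
Total: $2,625 + $6,675 + $4,750 = $14,050.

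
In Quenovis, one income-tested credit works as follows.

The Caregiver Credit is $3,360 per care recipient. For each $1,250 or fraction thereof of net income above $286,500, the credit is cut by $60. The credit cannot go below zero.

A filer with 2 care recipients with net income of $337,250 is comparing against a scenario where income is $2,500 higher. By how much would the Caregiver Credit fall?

At $337,250 — base = 2 × $3,360 = $6,720. income exceeds $286,500 by $50,750, which is 41 full-or-partial $1,250 increments; reduction = 41 × $60 = $2,460, leaving $4,260.
At $339,750 — base = 2 × $3,360 = $6,720. income exceeds $286,500 by $53,250, which is 43 full-or-partial $1,250 increments; reduction = 43 × $60 = $2,580, leaving $4,140.
Lost: $4,260 − $4,140 = $120.

$120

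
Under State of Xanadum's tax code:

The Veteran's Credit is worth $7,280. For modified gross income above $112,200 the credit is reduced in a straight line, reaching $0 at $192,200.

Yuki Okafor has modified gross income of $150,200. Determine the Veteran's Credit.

$3,822

Veteran's Credit: $150,200 is $38,000 into a $80,000 phase-out range, leaving 42,000/80,000 of the credit: $7,280 × 42,000/80,000 = $3,822.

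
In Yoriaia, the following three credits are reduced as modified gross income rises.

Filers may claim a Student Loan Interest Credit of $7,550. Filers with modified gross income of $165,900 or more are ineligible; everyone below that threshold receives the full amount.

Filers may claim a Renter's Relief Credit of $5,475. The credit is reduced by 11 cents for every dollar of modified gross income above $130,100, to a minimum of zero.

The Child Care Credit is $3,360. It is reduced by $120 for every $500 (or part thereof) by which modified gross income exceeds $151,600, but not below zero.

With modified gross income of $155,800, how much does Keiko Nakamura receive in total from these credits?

Student Loan Interest Credit: $155,800 is below the $165,900 cutoff, so the full $7,550 applies.
Renter's Relief Credit: 11% of the $25,700 excess over $130,100 is $2,827; credit = $5,475 − $2,827 = $2,648.
Child Care Credit: income exceeds $151,600 by $4,200, which is 9 full-or-partial $500 increments; reduction = 9 × $120 = $1,080, leaving $2,280.
Total: $7,550 + $2,648 + $2,280 = $12,478.

$12,478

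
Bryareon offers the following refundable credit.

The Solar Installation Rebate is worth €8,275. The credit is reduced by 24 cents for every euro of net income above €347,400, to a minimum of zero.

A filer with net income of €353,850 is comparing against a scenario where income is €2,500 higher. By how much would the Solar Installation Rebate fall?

At €353,850 — 24% of the €6,450 excess over €347,400 is €1,548; credit = €8,275 − €1,548 = €6,727.
At €356,350 — 24% of the €8,950 excess over €347,400 is €2,148; credit = €8,275 − €2,148 = €6,127.
Lost: €6,727 − €6,127 = €600.

€600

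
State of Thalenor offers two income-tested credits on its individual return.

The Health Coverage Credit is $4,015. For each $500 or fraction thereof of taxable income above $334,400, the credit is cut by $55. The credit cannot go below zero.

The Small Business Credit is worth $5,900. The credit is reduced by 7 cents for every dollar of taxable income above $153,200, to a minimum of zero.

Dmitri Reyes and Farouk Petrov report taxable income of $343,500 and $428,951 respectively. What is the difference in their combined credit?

$2,970

Dmitri ($343,500): Health Coverage Credit: income exceeds $334,400 by $9,100, which is 19 full-or-partial $500 increments; reduction = 19 × $55 = $1,045, leaving $2,970. Small Business Credit: 7% of the $190,300 excess over $153,200 is $13,321 ≥ base, so the credit is $0. total $2,970 + $0 = $2,970
Farouk ($428,951): Health Coverage Credit: income exceeds $334,400 by $94,551 → 190 increments × $55 = $10,450 ≥ base, so the credit is $0. Small Business Credit: 7% of the $275,751 excess over $153,200 is $19,302.57 ≥ base, so the credit is $0. total $0 + $0 = $0
Difference: |$2,970 − $0| = $2,970.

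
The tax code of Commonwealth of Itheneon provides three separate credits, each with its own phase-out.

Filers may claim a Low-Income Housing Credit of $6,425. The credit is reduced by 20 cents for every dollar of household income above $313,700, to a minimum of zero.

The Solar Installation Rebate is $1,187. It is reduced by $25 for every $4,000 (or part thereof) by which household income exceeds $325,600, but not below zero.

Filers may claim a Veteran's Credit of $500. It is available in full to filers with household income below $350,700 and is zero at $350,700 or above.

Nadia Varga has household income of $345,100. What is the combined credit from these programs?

Low-Income Housing Credit: 20% of the $31,400 excess over $313,700 is $6,280; credit = $6,425 − $6,280 = $145.
Solar Installation Rebate: income exceeds $325,600 by $19,500, which is 5 full-or-partial $4,000 increments; reduction = 5 × $25 = $125, leaving $1,062.
Veteran's Credit: $345,100 is below the $350,700 cutoff, so the full $500 applies.
Total: $145 + $1,062 + $500 = $1,707.

$1,707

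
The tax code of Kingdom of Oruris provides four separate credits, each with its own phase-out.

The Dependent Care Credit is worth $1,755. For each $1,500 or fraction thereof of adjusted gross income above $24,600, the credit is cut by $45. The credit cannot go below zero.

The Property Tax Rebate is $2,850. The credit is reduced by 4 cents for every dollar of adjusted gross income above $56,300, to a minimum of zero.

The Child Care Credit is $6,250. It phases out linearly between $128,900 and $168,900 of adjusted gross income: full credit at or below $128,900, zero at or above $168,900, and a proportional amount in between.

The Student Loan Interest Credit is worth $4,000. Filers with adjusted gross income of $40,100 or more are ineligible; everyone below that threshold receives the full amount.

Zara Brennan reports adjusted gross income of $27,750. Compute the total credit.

Dependent Care Credit: income exceeds $24,600 by $3,150, which is 3 full-or-partial $1,500 increments; reduction = 3 × $45 = $135, leaving $1,620.
Property Tax Rebate: $27,750 is at or below the $56,300 threshold, so the full $2,850 applies.
Child Care Credit: $27,750 is at or below the $128,900 threshold, so the full $6,250 applies.
Student Loan Interest Credit: $27,750 is below the $40,100 cutoff, so the full $4,000 applies.
Total: $1,620 + $2,850 + $6,250 + $4,000 = $14,720.

$14,720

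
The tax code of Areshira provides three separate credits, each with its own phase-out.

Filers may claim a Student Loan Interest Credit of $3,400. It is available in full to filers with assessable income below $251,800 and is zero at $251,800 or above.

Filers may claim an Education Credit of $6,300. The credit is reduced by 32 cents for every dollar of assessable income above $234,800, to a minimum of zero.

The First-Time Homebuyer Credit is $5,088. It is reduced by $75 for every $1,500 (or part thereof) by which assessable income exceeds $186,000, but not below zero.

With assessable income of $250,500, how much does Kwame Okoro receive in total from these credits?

Student Loan Interest Credit: $250,500 is below the $251,800 cutoff, so the full $3,400 applies.
Education Credit: 32% of the $15,700 excess over $234,800 is $5,024; credit = $6,300 − $5,024 = $1,276.
First-Time Homebuyer Credit: income exceeds $186,000 by $64,500, which is 43 full-or-partial $1,500 increments; reduction = 43 × $75 = $3,225, leaving $1,863.
Total: $3,400 + $1,276 + $1,863 = $6,539.

$6,539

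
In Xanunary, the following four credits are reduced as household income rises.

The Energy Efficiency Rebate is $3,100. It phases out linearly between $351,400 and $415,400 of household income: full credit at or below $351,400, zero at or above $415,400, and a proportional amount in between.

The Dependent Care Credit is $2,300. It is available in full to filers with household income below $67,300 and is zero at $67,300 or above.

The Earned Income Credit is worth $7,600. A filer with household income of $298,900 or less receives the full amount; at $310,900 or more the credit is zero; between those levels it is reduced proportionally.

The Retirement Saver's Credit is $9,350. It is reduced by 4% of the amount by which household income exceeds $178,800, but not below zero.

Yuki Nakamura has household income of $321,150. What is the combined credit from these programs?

Energy Efficiency Rebate: $321,150 is at or below the $351,400 threshold, so the full $3,100 applies.
Dependent Care Credit: $321,150 meets or exceeds the $67,300 cutoff, so the credit is $0.
Earned Income Credit: $321,150 is at or above $310,900, so the credit is $0.
Retirement Saver's Credit: 4% of the $142,350 excess over $178,800 is $5,694; credit = $9,350 − $5,694 = $3,656.
Total: $3,100 + $0 + $0 + $3,656 = $6,756.

$6,756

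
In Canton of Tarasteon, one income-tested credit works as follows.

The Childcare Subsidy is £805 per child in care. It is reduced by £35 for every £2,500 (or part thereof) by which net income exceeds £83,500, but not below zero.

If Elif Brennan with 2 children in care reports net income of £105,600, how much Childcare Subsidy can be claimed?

Childcare Subsidy: base = 2 × £805 = £1,610. income exceeds £83,500 by £22,100, which is 9 full-or-partial £2,500 increments; reduction = 9 × £35 = £315, leaving £1,295.

£1,295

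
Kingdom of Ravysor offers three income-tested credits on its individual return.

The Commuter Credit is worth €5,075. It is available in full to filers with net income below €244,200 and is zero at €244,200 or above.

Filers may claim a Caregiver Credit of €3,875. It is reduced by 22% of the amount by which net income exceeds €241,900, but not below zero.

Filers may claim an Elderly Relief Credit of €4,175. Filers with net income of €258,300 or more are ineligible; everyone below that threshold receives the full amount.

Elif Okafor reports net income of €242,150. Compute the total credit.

€13,070

Commuter Credit: €242,150 is below the €244,200 cutoff, so the full €5,075 applies.
Caregiver Credit: 22% of the €250 excess over €241,900 is €55; credit = €3,875 − €55 = €3,820.
Elderly Relief Credit: €242,150 is below the €258,300 cutoff, so the full €4,175 applies.
Total: €5,075 + €3,820 + €4,175 = €13,070.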